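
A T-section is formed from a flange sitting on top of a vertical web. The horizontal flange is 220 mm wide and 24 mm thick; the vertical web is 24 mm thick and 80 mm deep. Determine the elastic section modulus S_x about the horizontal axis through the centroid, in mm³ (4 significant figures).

S_x ≈ 6.508 × 10⁴ mm³

Break the section into simple shapes (no overlaps), measuring from the bottom-left corner of the bounding box.
Flange: 220 × 24, A = 5 280 mm², y = 92 mm, Ī = 253 440 mm⁴.
Web: 24 × 80, A = 1 920 mm², y = 40 mm, Ī = 1 024 000 mm⁴.
Centroid: ȳ = ΣA·y / ΣA = 78.1333 mm.
Transfer each piece to the horizontal axis through the centroid using Ī + A·d² with d = y − 78.1333:
  flange: d = 13.8667 mm → contributes +1 268 702 mm⁴
  web: d = -38.1333 mm → contributes +3 815 970 mm⁴
Total I = 5 084 672 mm⁴.
Extreme fibre distance c = 78.1333 mm; S = I/c = 65076.9 mm³.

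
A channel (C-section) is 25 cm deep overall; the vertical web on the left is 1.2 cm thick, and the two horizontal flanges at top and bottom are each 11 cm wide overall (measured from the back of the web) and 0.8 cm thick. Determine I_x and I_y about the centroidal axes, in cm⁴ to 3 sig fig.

Treat the section as a set of non-overlapping primitives; coordinates are from the bounding-box lower-left.
Web: 1.2 × 25, A = 30 cm², y = 12.5 cm, Ī = 1562.5 cm⁴.
Top flange (beyond web): 9.8 × 0.8, A = 7.84 cm², y = 24.6 cm, Ī = 0.41813 cm⁴.
Bottom flange (beyond web): 9.8 × 0.8, A = 7.84 cm², y = 0.4 cm, Ī = 0.41813 cm⁴.
By symmetry the centroid is at mid-height, ȳ = 12.5 cm.
Transfer each piece to the centroidal x-axis using Ī + A·d² with d = y − 12.5:
  web: d = 0 cm → contributes +1562.5 cm⁴
  top flange (beyond web): d = 12.1 cm → contributes +1148.3 cm⁴
  bottom flange (beyond web): d = -12.1 cm → contributes +1148.3 cm⁴
Total I = 3 859 cm⁴.
For the y-axis: x̄ = 2.4879 cm.
Repeating about the centroidal y-axis gives I_y = 440.6 cm⁴.

I_x ≈ 3860 cm⁴, I_y ≈ 441 cm⁴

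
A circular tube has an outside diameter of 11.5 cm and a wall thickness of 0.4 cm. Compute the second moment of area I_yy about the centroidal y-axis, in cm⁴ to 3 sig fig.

I_yy ≈ 215 cm⁴

Treat the section as a set of non-overlapping primitives; coordinates are from the bounding-box lower-left.
Outer circle: ⌀11.5, A = 103.87 cm², x = 5.75 cm, Ī = 858.54 cm⁴.
Bore (subtracted): ⌀10.7, A = 89.92 cm², x = 5.75 cm, Ī = 643.44 cm⁴.
By symmetry the centroid is at mid-width, x̄ = 5.75 cm.
All pieces are centred on the centroidal y-axis, so I = ΣĪ (holes subtracted) = 215.11 cm⁴.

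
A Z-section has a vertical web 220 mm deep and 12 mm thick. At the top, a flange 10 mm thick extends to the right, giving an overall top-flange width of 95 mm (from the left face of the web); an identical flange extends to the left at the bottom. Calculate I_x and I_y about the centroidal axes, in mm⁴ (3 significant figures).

Treat the section as a set of non-overlapping primitives; coordinates are from the bounding-box lower-left.
Web: 12 × 220, A = 2 640 mm², y = 110 mm, Ī = 10 648 000 mm⁴.
Top flange (beyond web): 83 × 10, A = 830 mm², y = 215 mm, Ī = 6916.7 mm⁴.
Bottom flange (beyond web): 83 × 10, A = 830 mm², y = 5 mm, Ī = 6916.7 mm⁴.
Centroid: ȳ = ΣA·y / ΣA = 110 mm.
Transfer each piece to the centroidal x-axis using Ī + A·d² with d = y − 110:
  web: d = 0 mm → contributes +10 648 000 mm⁴
  top flange (beyond web): d = 105 mm → contributes +9 157 667 mm⁴
  bottom flange (beyond web): d = -105 mm → contributes +9 157 667 mm⁴
Total I = 28 963 333 mm⁴.
For the y-axis: x̄ = 89 mm.
Repeating about the centroidal y-axis gives I_y = 4 730 033 mm⁴.

I_x ≈ 2.90 × 10⁷ mm⁴, I_y ≈ 4.73 × 10⁶ mm⁴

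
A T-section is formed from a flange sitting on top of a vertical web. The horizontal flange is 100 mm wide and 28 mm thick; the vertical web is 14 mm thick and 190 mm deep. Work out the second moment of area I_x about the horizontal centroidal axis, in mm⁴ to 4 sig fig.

Split into non-overlapping primitives; take the origin at the lower-left of the bounding box.
Flange: 100 × 28, A = 2 800 mm², y = 204 mm, Ī = 182 933 mm⁴.
Web: 14 × 190, A = 2 660 mm², y = 95 mm, Ī = 8 002 167 mm⁴.
Centroid: ȳ = ΣA·y / ΣA = 150.897 mm.
Transfer each piece to the horizontal centroidal axis using Ī + A·d² with d = y − 150.897:
  flange: d = 53.1026 mm → contributes +8 078 604 mm⁴
  web: d = -55.8974 mm → contributes +16 313 399 mm⁴
Total I = 24 392 003 mm⁴.

I_x ≈ 2.439 × 10⁷ mm⁴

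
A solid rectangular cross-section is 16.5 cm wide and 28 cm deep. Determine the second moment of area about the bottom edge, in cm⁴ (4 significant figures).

I_base ≈ 1.207 × 10⁵ cm⁴

The section: 16.5 × 28, A = 462 cm², y = 14 cm, Ī = 30 184 cm⁴.
Transfer it to the bottom edge using Ī + A·d² with d = y − 0:
  the section: d = 14 cm → contributes +120 736 cm⁴
Total I = 120 736 cm⁴.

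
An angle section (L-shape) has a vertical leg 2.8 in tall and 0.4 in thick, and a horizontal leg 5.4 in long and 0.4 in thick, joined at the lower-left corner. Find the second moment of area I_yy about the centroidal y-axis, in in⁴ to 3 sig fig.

Decompose the section into non-overlapping parts with the origin at the bottom-left of its bounding rectangle.
Vertical leg: 0.4 × 2.8, A = 1.12 in², x = 0.2 in, Ī = 0.014933 in⁴.
Horizontal leg (remainder): 5 × 0.4, A = 2 in², x = 2.9 in, Ī = 4.1667 in⁴.
Centroid: x̄ = ΣA·x / ΣA = 1.9308 in.
Transfer each piece to the centroidal y-axis using Ī + A·d² with d = x − 1.9308:
  vertical leg: d = -1.7308 in → contributes +3.37 in⁴
  horizontal leg (remainder): d = 0.96923 in → contributes +6.0455 in⁴
Total I = 9.4154 in⁴.

I_yy ≈ 9.42 in⁴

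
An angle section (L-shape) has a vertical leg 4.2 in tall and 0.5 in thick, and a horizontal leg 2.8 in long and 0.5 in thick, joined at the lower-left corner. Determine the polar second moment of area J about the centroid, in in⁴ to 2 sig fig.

J ≈ 7.7 in⁴

Decompose the section into non-overlapping parts with the origin at the bottom-left of its bounding rectangle.
Vertical leg: 0.5 × 4.2, A = 2.1 in², y = 2.1 in, Ī = 3.087 in⁴.
Horizontal leg (remainder): 2.3 × 0.5, A = 1.15 in², y = 0.25 in, Ī = 0.02396 in⁴.
Centroid: ȳ = ΣA·y / ΣA = 1.445 in.
Transfer each piece to the centroidal x-axis using Ī + A·d² with d = y − 1.445:
  vertical leg: d = 0.6546 in → contributes +3.987 in⁴
  horizontal leg (remainder): d = -1.195 in → contributes +1.667 in⁴
Total I = 5.654 in⁴.
For the y-axis: x̄ = 0.7454 in.
Repeating about the centroidal y-axis gives I_y = 2.007 in⁴.
Polar second moment: J = I_x + I_y = 7.661 in⁴.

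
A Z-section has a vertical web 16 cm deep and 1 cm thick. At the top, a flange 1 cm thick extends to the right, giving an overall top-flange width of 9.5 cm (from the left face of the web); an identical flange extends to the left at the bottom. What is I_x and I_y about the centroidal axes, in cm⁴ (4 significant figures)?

Split into non-overlapping primitives; take the origin at the lower-left of the bounding box.
Web: 1 × 16, A = 16 cm², y = 8 cm, Ī = 341.333 cm⁴.
Top flange (beyond web): 8.5 × 1, A = 8.5 cm², y = 15.5 cm, Ī = 0.708333 cm⁴.
Bottom flange (beyond web): 8.5 × 1, A = 8.5 cm², y = 0.5 cm, Ī = 0.708333 cm⁴.
Centroid: ȳ = ΣA·y / ΣA = 8 cm.
Transfer each piece to the centroidal x-axis using Ī + A·d² with d = y − 8:
  web: d = 0 cm → contributes +341.333 cm⁴
  top flange (beyond web): d = 7.5 cm → contributes +478.833 cm⁴
  bottom flange (beyond web): d = -7.5 cm → contributes +478.833 cm⁴
Total I = 1 299 cm⁴.
For the y-axis: x̄ = 9 cm.
Repeating about the centroidal y-axis gives I_y = 487.25 cm⁴.

I_x ≈ 1299 cm⁴, I_y ≈ 487.3 cm⁴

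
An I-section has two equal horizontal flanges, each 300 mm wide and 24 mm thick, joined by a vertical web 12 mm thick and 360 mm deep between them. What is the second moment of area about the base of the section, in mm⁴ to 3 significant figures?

Split into non-overlapping primitives; take the origin at the lower-left of the bounding box.
Bottom flange: 300 × 24, A = 7 200 mm², y = 12 mm, Ī = 345 600 mm⁴.
Web: 12 × 360, A = 4 320 mm², y = 204 mm, Ī = 46 656 000 mm⁴.
Top flange: 300 × 24, A = 7 200 mm², y = 396 mm, Ī = 345 600 mm⁴.
Transfer each piece to a horizontal axis along the bottom face using Ī + A·d² with d = y − 0:
  bottom flange: d = 12 mm → contributes +1 382 400 mm⁴
  web: d = 204 mm → contributes +226 437 120 mm⁴
  top flange: d = 396 mm → contributes +1 129 420 800 mm⁴
Total I = 1 357 240 320 mm⁴.

I_base ≈ 1.36 × 10⁹ mm⁴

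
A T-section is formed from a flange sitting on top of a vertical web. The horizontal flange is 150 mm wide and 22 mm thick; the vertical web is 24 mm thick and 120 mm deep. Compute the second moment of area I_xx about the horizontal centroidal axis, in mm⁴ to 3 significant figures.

Treat the section as a set of non-overlapping primitives; coordinates are from the bounding-box lower-left.
Flange: 150 × 22, A = 3 300 mm², y = 131 mm, Ī = 133 100 mm⁴.
Web: 24 × 120, A = 2 880 mm², y = 60 mm, Ī = 3 456 000 mm⁴.
Centroid: ȳ = ΣA·y / ΣA = 97.913 mm.
Transfer each piece to the horizontal centroidal axis using Ī + A·d² with d = y − 97.913:
  flange: d = 33.087 mm → contributes +3 745 856 mm⁴
  web: d = -37.913 mm → contributes +7 595 617 mm⁴
Total I = 11 341 473 mm⁴.

I_xx ≈ 1.13 × 10⁷ mm⁴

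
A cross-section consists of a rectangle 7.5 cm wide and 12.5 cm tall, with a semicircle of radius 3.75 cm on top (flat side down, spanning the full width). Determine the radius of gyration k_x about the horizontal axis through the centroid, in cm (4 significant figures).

Treat the section as a set of non-overlapping primitives; coordinates are from the bounding-box lower-left.
Rectangular body: 7.5 × 12.5, A = 93.75 cm², y = 6.25 cm, Ī = 1220.7 cm⁴.
Semicircular cap: semicircle r = 3.75, A = 22.0893 cm², y = 14.0915 cm, Ī = 21.7049 cm⁴.
Centroid: ȳ = ΣA·y / ΣA = 7.7453 cm.
Transfer each piece to the horizontal axis through the centroid using Ī + A·d² with d = y − 7.7453:
  rectangular body: d = -1.4953 cm → contributes +1430.32 cm⁴
  semicircular cap: d = 6.34625 cm → contributes +911.35 cm⁴
Total I = 2341.67 cm⁴.
Radius of gyration: k = √(I/A) = √(2341.67 / 115.839) = 4.49609 cm.

k_x ≈ 4.496 cm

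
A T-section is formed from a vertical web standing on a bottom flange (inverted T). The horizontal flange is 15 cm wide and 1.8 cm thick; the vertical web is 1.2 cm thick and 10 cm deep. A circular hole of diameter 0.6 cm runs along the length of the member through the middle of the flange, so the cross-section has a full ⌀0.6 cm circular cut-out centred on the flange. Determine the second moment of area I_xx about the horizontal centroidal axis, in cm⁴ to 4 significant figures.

Split into non-overlapping primitives; take the origin at the lower-left of the bounding box.
Flange: 15 × 1.8, A = 27 cm², y = 0.9 cm, Ī = 7.29 cm⁴.
Web: 1.2 × 10, A = 12 cm², y = 6.8 cm, Ī = 100 cm⁴.
Hole (subtracted): ⌀0.6, A = 0.282743 cm², y = 0.9 cm, Ī = 0.00636173 cm⁴.
Centroid: ȳ = ΣA·y / ΣA = 2.72864 cm.
Transfer each piece to the horizontal centroidal axis using Ī + A·d² with d = y − 2.72864:
  flange: d = -1.82864 cm → contributes +97.5761 cm⁴
  web: d = 4.07136 cm → contributes +298.911 cm⁴
  hole: d = -1.82864 cm → contributes −0.951836 cm⁴
Total I = 395.536 cm⁴.

I_xx ≈ 395.5 cm⁴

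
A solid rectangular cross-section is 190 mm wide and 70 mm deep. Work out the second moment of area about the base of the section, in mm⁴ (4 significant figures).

I_base ≈ 2.172 × 10⁷ mm⁴

The section: 190 × 70, A = 13 300 mm², y = 35 mm, Ī = 5 430 833 mm⁴.
Transfer it to the bottom edge using Ī + A·d² with d = y − 0:
  the section: d = 35 mm → contributes +21 723 333 mm⁴
Total I = 21 723 333 mm⁴.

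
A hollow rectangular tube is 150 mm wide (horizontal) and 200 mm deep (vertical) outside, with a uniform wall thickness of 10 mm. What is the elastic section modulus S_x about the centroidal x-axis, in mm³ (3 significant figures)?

S_x ≈ 3.68 × 10⁵ mm³

Decompose the section into non-overlapping parts with the origin at the bottom-left of its bounding rectangle.
Outer rectangle: 150 × 200, A = 30 000 mm², y = 100 mm, Ī = 100 000 000 mm⁴.
Inner void (subtracted): 130 × 180, A = 23 400 mm², y = 100 mm, Ī = 63 180 000 mm⁴.
By symmetry the centroid is at mid-height, ȳ = 100 mm.
All pieces are centred on the centroidal x-axis, so I = ΣĪ (holes subtracted) = 36 820 000 mm⁴.
Extreme fibre distance c = 100 mm; S = I/c = 368 200 mm³.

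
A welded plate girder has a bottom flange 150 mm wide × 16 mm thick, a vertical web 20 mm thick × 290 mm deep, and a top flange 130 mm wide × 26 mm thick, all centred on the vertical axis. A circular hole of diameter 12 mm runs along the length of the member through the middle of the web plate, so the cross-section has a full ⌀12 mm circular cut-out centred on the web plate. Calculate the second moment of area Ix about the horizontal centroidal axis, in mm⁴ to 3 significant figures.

Treat the section as a set of non-overlapping primitives; coordinates are from the bounding-box lower-left.
Bottom plate: 150 × 16, A = 2 400 mm², y = 8 mm, Ī = 51 200 mm⁴.
Web plate: 20 × 290, A = 5 800 mm², y = 161 mm, Ī = 40 648 333 mm⁴.
Top plate: 130 × 26, A = 3 380 mm², y = 319 mm, Ī = 190 407 mm⁴.
Hole (subtracted): ⌀12, A = 113.1 mm², y = 161 mm, Ī = 1017.9 mm⁴.
Centroid: ȳ = ΣA·y / ΣA = 175.55 mm.
Transfer each piece to the horizontal centroidal axis using Ī + A·d² with d = y − 175.55:
  bottom plate: d = -167.55 mm → contributes +67 426 165 mm⁴
  web plate: d = -14.55 mm → contributes +41 876 157 mm⁴
  top plate: d = 143.45 mm → contributes +69 744 008 mm⁴
  hole: d = -14.55 mm → contributes −24 960 mm⁴
Total I = 179 021 370 mm⁴.

Ix ≈ 1.79 × 10⁸ mm⁴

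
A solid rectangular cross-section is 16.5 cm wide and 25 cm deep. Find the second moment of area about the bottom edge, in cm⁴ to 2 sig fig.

The section: 16.5 × 25, A = 412.5 cm², y = 12.5 cm, Ī = 21 484 cm⁴.
Transfer it to a horizontal axis along the bottom face using Ī + A·d² with d = y − 0:
  the section: d = 12.5 cm → contributes +85 938 cm⁴
Total I = 85 938 cm⁴.

I_base ≈ 8.6 × 10⁴ cm⁴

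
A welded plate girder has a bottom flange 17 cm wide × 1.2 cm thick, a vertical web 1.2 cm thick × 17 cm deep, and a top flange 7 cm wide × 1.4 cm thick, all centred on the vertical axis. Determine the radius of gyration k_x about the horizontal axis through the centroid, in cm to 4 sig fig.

Break the section into simple shapes (no overlaps), measuring from the bottom-left corner of the bounding box.
Bottom plate: 17 × 1.2, A = 20.4 cm², y = 0.6 cm, Ī = 2.448 cm⁴.
Web plate: 1.2 × 17, A = 20.4 cm², y = 9.7 cm, Ī = 491.3 cm⁴.
Top plate: 7 × 1.4, A = 9.8 cm², y = 18.9 cm, Ī = 1.60067 cm⁴.
Centroid: ȳ = ΣA·y / ΣA = 7.81304 cm.
Transfer each piece to the horizontal axis through the centroid using Ī + A·d² with d = y − 7.81304:
  bottom plate: d = -7.21304 cm → contributes +1063.82 cm⁴
  web plate: d = 1.88696 cm → contributes +563.936 cm⁴
  top plate: d = 11.087 cm → contributes +1206.22 cm⁴
Total I = 2833.98 cm⁴.
Radius of gyration: k = √(I/A) = √(2833.98 / 50.6) = 7.48381 cm.

k_x ≈ 7.484 cm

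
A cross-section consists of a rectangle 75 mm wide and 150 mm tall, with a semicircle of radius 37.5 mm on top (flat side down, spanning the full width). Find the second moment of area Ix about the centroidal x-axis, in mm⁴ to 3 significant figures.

Ix ≈ 3.66 × 10⁷ mm⁴

Decompose the section into non-overlapping parts with the origin at the bottom-left of its bounding rectangle.
Rectangular body: 75 × 150, A = 11 250 mm², y = 75 mm, Ī = 21 093 750 mm⁴.
Semicircular cap: semicircle r = 37.5, A = 2208.9 mm², y = 165.92 mm, Ī = 217 049 mm⁴.
Centroid: ȳ = ΣA·y / ΣA = 89.921 mm.
Transfer each piece to the centroidal x-axis using Ī + A·d² with d = y − 89.921:
  rectangular body: d = -14.921 mm → contributes +23 598 544 mm⁴
  semicircular cap: d = 75.994 mm → contributes +12 973 857 mm⁴
Total I = 36 572 401 mm⁴.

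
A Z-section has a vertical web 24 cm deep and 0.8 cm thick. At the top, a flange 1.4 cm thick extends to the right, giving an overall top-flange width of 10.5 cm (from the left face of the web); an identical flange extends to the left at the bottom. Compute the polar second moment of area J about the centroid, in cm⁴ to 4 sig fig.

J ≈ 5357 cm⁴

Split into non-overlapping primitives; take the origin at the lower-left of the bounding box.
Web: 0.8 × 24, A = 19.2 cm², y = 12 cm, Ī = 921.6 cm⁴.
Top flange (beyond web): 9.7 × 1.4, A = 13.58 cm², y = 23.3 cm, Ī = 2.21807 cm⁴.
Bottom flange (beyond web): 9.7 × 1.4, A = 13.58 cm², y = 0.7 cm, Ī = 2.21807 cm⁴.
Centroid: ȳ = ΣA·y / ΣA = 12 cm.
Transfer each piece to the centroidal x-axis using Ī + A·d² with d = y − 12:
  web: d = 0 cm → contributes +921.6 cm⁴
  top flange (beyond web): d = 11.3 cm → contributes +1736.25 cm⁴
  bottom flange (beyond web): d = -11.3 cm → contributes +1736.25 cm⁴
Total I = 4394.1 cm⁴.
For the y-axis: x̄ = 10.1 cm.
Repeating about the centroidal y-axis gives I_y = 962.579 cm⁴.
Polar second moment: J = I_x + I_y = 5356.68 cm⁴.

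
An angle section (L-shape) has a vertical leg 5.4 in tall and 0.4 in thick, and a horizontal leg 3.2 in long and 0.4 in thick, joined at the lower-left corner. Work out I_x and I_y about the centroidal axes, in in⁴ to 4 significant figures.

I_x ≈ 9.873 in⁴, I_y ≈ 2.649 in⁴

Break the section into simple shapes (no overlaps), measuring from the bottom-left corner of the bounding box.
Vertical leg: 0.4 × 5.4, A = 2.16 in², y = 2.7 in, Ī = 5.2488 in⁴.
Horizontal leg (remainder): 2.8 × 0.4, A = 1.12 in², y = 0.2 in, Ī = 0.0149333 in⁴.
Centroid: ȳ = ΣA·y / ΣA = 1.84634 in.
Transfer each piece to the centroidal x-axis using Ī + A·d² with d = y − 1.84634:
  vertical leg: d = 0.853659 in → contributes +6.82286 in⁴
  horizontal leg (remainder): d = -1.64634 in → contributes +3.05063 in⁴
Total I = 9.87349 in⁴.
For the y-axis: x̄ = 0.746341 in.
Repeating about the centroidal y-axis gives I_y = 2.64869 in⁴.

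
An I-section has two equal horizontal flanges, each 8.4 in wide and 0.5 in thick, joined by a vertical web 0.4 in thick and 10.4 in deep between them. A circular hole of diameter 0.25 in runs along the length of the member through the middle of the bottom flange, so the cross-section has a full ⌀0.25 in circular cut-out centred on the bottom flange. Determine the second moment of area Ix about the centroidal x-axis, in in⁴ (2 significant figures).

Break the section into simple shapes (no overlaps), measuring from the bottom-left corner of the bounding box.
Bottom flange: 8.4 × 0.5, A = 4.2 in², y = 0.25 in, Ī = 0.0875 in⁴.
Web: 0.4 × 10.4, A = 4.16 in², y = 5.7 in, Ī = 37.5 in⁴.
Top flange: 8.4 × 0.5, A = 4.2 in², y = 11.15 in, Ī = 0.0875 in⁴.
Hole (subtracted): ⌀0.25, A = 0.04909 in², y = 0.25 in, Ī = 0.0001917 in⁴.
Centroid: ȳ = ΣA·y / ΣA = 5.721 in.
Transfer each piece to the centroidal x-axis using Ī + A·d² with d = y − 5.721:
  bottom flange: d = -5.471 in → contributes +125.8 in⁴
  web: d = -0.02138 in → contributes +37.5 in⁴
  top flange: d = 5.429 in → contributes +123.9 in⁴
  hole: d = -5.471 in → contributes −1.47 in⁴
Total I = 285.7 in⁴.

Ix ≈ 290 in⁴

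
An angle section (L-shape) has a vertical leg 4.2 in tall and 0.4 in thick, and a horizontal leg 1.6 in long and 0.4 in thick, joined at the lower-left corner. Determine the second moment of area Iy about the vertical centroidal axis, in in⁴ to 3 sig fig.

Iy ≈ 0.319 in⁴

Treat the section as a set of non-overlapping primitives; coordinates are from the bounding-box lower-left.
Vertical leg: 0.4 × 4.2, A = 1.68 in², x = 0.2 in, Ī = 0.0224 in⁴.
Horizontal leg (remainder): 1.2 × 0.4, A = 0.48 in², x = 1 in, Ī = 0.0576 in⁴.
Centroid: x̄ = ΣA·x / ΣA = 0.37778 in.
Transfer each piece to the vertical centroidal axis using Ī + A·d² with d = x − 0.37778:
  vertical leg: d = -0.17778 in → contributes +0.075496 in⁴
  horizontal leg (remainder): d = 0.62222 in → contributes +0.24344 in⁴
Total I = 0.31893 in⁴.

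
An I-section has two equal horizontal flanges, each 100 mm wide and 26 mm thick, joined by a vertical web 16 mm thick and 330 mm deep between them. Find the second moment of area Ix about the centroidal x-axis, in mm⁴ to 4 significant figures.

Ix ≈ 2.130 × 10⁸ mm⁴

Split into non-overlapping primitives; take the origin at the lower-left of the bounding box.
Bottom flange: 100 × 26, A = 2 600 mm², y = 13 mm, Ī = 146 467 mm⁴.
Web: 16 × 330, A = 5 280 mm², y = 191 mm, Ī = 47 916 000 mm⁴.
Top flange: 100 × 26, A = 2 600 mm², y = 369 mm, Ī = 146 467 mm⁴.
By symmetry the centroid is at mid-height, ȳ = 191 mm.
Transfer each piece to the centroidal x-axis using Ī + A·d² with d = y − 191:
  bottom flange: d = -178 mm → contributes +82 524 867 mm⁴
  web: d = 0 mm → contributes +47 916 000 mm⁴
  top flange: d = 178 mm → contributes +82 524 867 mm⁴
Total I = 212 965 733 mm⁴.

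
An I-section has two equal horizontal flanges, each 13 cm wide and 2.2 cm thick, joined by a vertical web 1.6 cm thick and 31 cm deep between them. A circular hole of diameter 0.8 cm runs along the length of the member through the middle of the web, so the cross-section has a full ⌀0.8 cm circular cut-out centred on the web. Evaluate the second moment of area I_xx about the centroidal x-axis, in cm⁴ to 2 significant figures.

I_xx ≈ 2.0 × 10⁴ cm⁴

Break the section into simple shapes (no overlaps), measuring from the bottom-left corner of the bounding box.
Bottom flange: 13 × 2.2, A = 28.6 cm², y = 1.1 cm, Ī = 11.54 cm⁴.
Web: 1.6 × 31, A = 49.6 cm², y = 17.7 cm, Ī = 3 972 cm⁴.
Top flange: 13 × 2.2, A = 28.6 cm², y = 34.3 cm, Ī = 11.54 cm⁴.
Hole (subtracted): ⌀0.8, A = 0.5027 cm², y = 17.7 cm, Ī = 0.02011 cm⁴.
By symmetry the centroid is at mid-height, ȳ = 17.7 cm.
Transfer each piece to the centroidal x-axis using Ī + A·d² with d = y − 17.7:
  bottom flange: d = -16.6 cm → contributes +7 893 cm⁴
  web: d = 0 cm → contributes +3 972 cm⁴
  top flange: d = 16.6 cm → contributes +7 893 cm⁴
  hole: d = 0 cm → contributes −0.02011 cm⁴
Total I = 19 757 cm⁴.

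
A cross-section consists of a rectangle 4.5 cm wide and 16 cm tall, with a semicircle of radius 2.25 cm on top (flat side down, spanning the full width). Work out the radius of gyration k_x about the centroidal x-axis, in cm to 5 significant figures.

Treat the section as a set of non-overlapping primitives; coordinates are from the bounding-box lower-left.
Rectangular body: 4.5 × 16, A = 72 cm², y = 8 cm, Ī = 1 536 cm⁴.
Semicircular cap: semicircle r = 2.25, A = 7.952156 cm², y = 16.95493 cm, Ī = 2.812951 cm⁴.
Centroid: ȳ = ΣA·y / ΣA = 8.89067 cm.
Transfer each piece to the centroidal x-axis using Ī + A·d² with d = y − 8.89067:
  rectangular body: d = -0.8906702 cm → contributes +1593.117 cm⁴
  semicircular cap: d = 8.064259 cm → contributes +519.9598 cm⁴
Total I = 2113.077 cm⁴.
Radius of gyration: k = √(I/A) = √(2113.077 / 79.95216) = 5.14094 cm.

k_x ≈ 5.1409 cm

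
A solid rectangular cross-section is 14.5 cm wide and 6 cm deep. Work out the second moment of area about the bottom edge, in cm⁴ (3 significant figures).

I_base ≈ 1040 cm⁴

The section: 14.5 × 6, A = 87 cm², y = 3 cm, Ī = 261 cm⁴.
Transfer it to a horizontal axis along the bottom face using Ī + A·d² with d = y − 0:
  the section: d = 3 cm → contributes +1 044 cm⁴
Total I = 1 044 cm⁴.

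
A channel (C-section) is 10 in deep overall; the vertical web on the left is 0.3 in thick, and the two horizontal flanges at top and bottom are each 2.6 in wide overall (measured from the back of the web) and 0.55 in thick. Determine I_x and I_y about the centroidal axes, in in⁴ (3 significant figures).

Treat the section as a set of non-overlapping primitives; coordinates are from the bounding-box lower-left.
Web: 0.3 × 10, A = 3 in², y = 5 in, Ī = 25 in⁴.
Top flange (beyond web): 2.3 × 0.55, A = 1.265 in², y = 9.725 in, Ī = 0.031889 in⁴.
Bottom flange (beyond web): 2.3 × 0.55, A = 1.265 in², y = 0.275 in, Ī = 0.031889 in⁴.
By symmetry the centroid is at mid-height, ȳ = 5 in.
Transfer each piece to the centroidal x-axis using Ī + A·d² with d = y − 5:
  web: d = 0 in → contributes +25 in⁴
  top flange (beyond web): d = 4.725 in → contributes +28.274 in⁴
  bottom flange (beyond web): d = -4.725 in → contributes +28.274 in⁴
Total I = 81.548 in⁴.
For the y-axis: x̄ = 0.74476 in.
Repeating about the centroidal y-axis gives I_y = 3.4574 in⁴.

I_x ≈ 81.5 in⁴, I_y ≈ 3.46 in⁴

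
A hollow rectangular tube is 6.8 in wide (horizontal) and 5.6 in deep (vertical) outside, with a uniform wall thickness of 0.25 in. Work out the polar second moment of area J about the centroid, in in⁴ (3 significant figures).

J ≈ 70.3 in⁴

Break the section into simple shapes (no overlaps), measuring from the bottom-left corner of the bounding box.
Outer rectangle: 6.8 × 5.6, A = 38.08 in², y = 2.8 in, Ī = 99.516 in⁴.
Inner void (subtracted): 6.3 × 5.1, A = 32.13 in², y = 2.8 in, Ī = 69.642 in⁴.
By symmetry the centroid is at mid-height, ȳ = 2.8 in.
All pieces are centred on the centroidal x-axis, so I = ΣĪ (holes subtracted) = 29.874 in⁴.
Repeating about the centroidal y-axis gives I_y = 40.465 in⁴.
Polar second moment: J = I_x + I_y = 70.339 in⁴.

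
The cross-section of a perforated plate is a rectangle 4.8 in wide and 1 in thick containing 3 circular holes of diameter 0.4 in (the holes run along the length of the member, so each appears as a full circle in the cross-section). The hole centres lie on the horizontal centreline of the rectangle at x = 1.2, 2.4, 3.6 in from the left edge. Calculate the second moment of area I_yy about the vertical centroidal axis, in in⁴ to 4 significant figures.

I_yy ≈ 8.850 in⁴

Break the section into simple shapes (no overlaps), measuring from the bottom-left corner of the bounding box.
Plate: 4.8 × 1, A = 4.8 in², x = 2.4 in, Ī = 9.216 in⁴.
Hole 1 (subtracted): ⌀0.4, A = 0.125664 in², x = 1.2 in, Ī = 0.00125664 in⁴.
Hole 2 (subtracted): ⌀0.4, A = 0.125664 in², x = 2.4 in, Ī = 0.00125664 in⁴.
Hole 3 (subtracted): ⌀0.4, A = 0.125664 in², x = 3.6 in, Ī = 0.00125664 in⁴.
By symmetry the centroid is at mid-width, x̄ = 2.4 in.
Transfer each piece to the vertical centroidal axis using Ī + A·d² with d = x − 2.4:
  plate: d = 0 in → contributes +9.216 in⁴
  hole 1: d = -1.2 in → contributes −0.182212 in⁴
  hole 2: d = 0 in → contributes −0.00125664 in⁴
  hole 3: d = 1.2 in → contributes −0.182212 in⁴
Total I = 8.85032 in⁴.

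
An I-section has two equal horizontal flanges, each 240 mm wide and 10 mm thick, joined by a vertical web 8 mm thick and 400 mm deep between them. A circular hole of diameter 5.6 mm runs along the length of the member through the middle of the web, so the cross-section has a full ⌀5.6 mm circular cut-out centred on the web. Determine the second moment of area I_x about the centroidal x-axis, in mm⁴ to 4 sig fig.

Split into non-overlapping primitives; take the origin at the lower-left of the bounding box.
Bottom flange: 240 × 10, A = 2 400 mm², y = 5 mm, Ī = 20 000 mm⁴.
Web: 8 × 400, A = 3 200 mm², y = 210 mm, Ī = 42 666 667 mm⁴.
Top flange: 240 × 10, A = 2 400 mm², y = 415 mm, Ī = 20 000 mm⁴.
Hole (subtracted): ⌀5.6, A = 24.6301 mm², y = 210 mm, Ī = 48.275 mm⁴.
By symmetry the centroid is at mid-height, ȳ = 210 mm.
Transfer each piece to the centroidal x-axis using Ī + A·d² with d = y − 210:
  bottom flange: d = -205 mm → contributes +100 880 000 mm⁴
  web: d = 0 mm → contributes +42 666 667 mm⁴
  top flange: d = 205 mm → contributes +100 880 000 mm⁴
  hole: d = 0 mm → contributes −48.275 mm⁴
Total I = 244 426 618 mm⁴.

I_x ≈ 2.444 × 10⁸ mm⁴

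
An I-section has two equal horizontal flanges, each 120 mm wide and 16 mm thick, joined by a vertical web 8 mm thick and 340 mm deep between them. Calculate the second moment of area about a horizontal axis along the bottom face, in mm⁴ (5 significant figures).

Break the section into simple shapes (no overlaps), measuring from the bottom-left corner of the bounding box.
Bottom flange: 120 × 16, A = 1 920 mm², y = 8 mm, Ī = 40 960 mm⁴.
Web: 8 × 340, A = 2 720 mm², y = 186 mm, Ī = 26 202 667 mm⁴.
Top flange: 120 × 16, A = 1 920 mm², y = 364 mm, Ī = 40 960 mm⁴.
Transfer each piece to a horizontal axis along the bottom face using Ī + A·d² with d = y − 0:
  bottom flange: d = 8 mm → contributes +163 840 mm⁴
  web: d = 186 mm → contributes +120 303 787 mm⁴
  top flange: d = 364 mm → contributes +254 433 280 mm⁴
Total I = 374 900 907 mm⁴.

I_base ≈ 3.7490 × 10⁸ mm⁴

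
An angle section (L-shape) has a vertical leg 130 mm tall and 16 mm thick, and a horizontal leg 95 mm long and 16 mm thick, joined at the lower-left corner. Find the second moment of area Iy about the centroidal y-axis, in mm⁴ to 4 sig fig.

Treat the section as a set of non-overlapping primitives; coordinates are from the bounding-box lower-left.
Vertical leg: 16 × 130, A = 2 080 mm², x = 8 mm, Ī = 44373.3 mm⁴.
Horizontal leg (remainder): 79 × 16, A = 1 264 mm², x = 55.5 mm, Ī = 657 385 mm⁴.
Centroid: x̄ = ΣA·x / ΣA = 25.9545 mm.
Transfer each piece to the centroidal y-axis using Ī + A·d² with d = x − 25.9545:
  vertical leg: d = -17.9545 mm → contributes +714 894 mm⁴
  horizontal leg (remainder): d = 29.5455 mm → contributes +1 760 774 mm⁴
Total I = 2 475 668 mm⁴.

Iy ≈ 2.476 × 10⁶ mm⁴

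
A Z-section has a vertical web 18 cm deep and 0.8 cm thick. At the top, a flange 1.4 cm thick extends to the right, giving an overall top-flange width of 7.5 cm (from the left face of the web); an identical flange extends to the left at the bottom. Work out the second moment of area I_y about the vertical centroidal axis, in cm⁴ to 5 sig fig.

I_y ≈ 334.76 cm⁴

Split into non-overlapping primitives; take the origin at the lower-left of the bounding box.
Web: 0.8 × 18, A = 14.4 cm², x = 7.1 cm, Ī = 0.768 cm⁴.
Top flange (beyond web): 6.7 × 1.4, A = 9.38 cm², x = 10.85 cm, Ī = 35.08902 cm⁴.
Bottom flange (beyond web): 6.7 × 1.4, A = 9.38 cm², x = 3.35 cm, Ī = 35.08902 cm⁴.
Centroid: x̄ = ΣA·x / ΣA = 7.1 cm.
Transfer each piece to the vertical centroidal axis using Ī + A·d² with d = x − 7.1:
  web: d = 0 cm → contributes +0.768 cm⁴
  top flange (beyond web): d = 3.75 cm → contributes +166.9953 cm⁴
  bottom flange (beyond web): d = -3.75 cm → contributes +166.9953 cm⁴
Total I = 334.7585 cm⁴.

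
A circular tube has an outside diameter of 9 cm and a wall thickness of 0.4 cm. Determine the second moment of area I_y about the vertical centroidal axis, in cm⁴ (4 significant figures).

Break the section into simple shapes (no overlaps), measuring from the bottom-left corner of the bounding box.
Outer circle: ⌀9, A = 63.6173 cm², x = 4.5 cm, Ī = 322.062 cm⁴.
Bore (subtracted): ⌀8.2, A = 52.8102 cm², x = 4.5 cm, Ī = 221.935 cm⁴.
By symmetry the centroid is at mid-width, x̄ = 4.5 cm.
All pieces are centred on the vertical centroidal axis, so I = ΣĪ (holes subtracted) = 100.128 cm⁴.

I_y ≈ 100.1 cm⁴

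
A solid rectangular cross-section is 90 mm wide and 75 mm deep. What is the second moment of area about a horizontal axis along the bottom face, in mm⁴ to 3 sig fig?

The section: 90 × 75, A = 6 750 mm², y = 37.5 mm, Ī = 3 164 063 mm⁴.
Transfer it to the base of the section using Ī + A·d² with d = y − 0:
  the section: d = 37.5 mm → contributes +12 656 250 mm⁴
Total I = 12 656 250 mm⁴.

I_base ≈ 1.27 × 10⁷ mm⁴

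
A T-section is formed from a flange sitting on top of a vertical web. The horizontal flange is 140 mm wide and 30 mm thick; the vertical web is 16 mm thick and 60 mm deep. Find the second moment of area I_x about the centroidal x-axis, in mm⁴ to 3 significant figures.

I_x ≈ 2.19 × 10⁶ mm⁴

Split into non-overlapping primitives; take the origin at the lower-left of the bounding box.
Flange: 140 × 30, A = 4 200 mm², y = 75 mm, Ī = 315 000 mm⁴.
Web: 16 × 60, A = 960 mm², y = 30 mm, Ī = 288 000 mm⁴.
Centroid: ȳ = ΣA·y / ΣA = 66.628 mm.
Transfer each piece to the centroidal x-axis using Ī + A·d² with d = y − 66.628:
  flange: d = 8.3721 mm → contributes +609 386 mm⁴
  web: d = -36.628 mm → contributes +1 575 939 mm⁴
Total I = 2 185 326 mm⁴.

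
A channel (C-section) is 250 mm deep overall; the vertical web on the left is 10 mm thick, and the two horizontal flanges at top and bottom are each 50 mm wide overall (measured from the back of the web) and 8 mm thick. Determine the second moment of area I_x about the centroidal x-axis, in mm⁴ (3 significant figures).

I_x ≈ 2.24 × 10⁷ mm⁴

Treat the section as a set of non-overlapping primitives; coordinates are from the bounding-box lower-left.
Web: 10 × 250, A = 2 500 mm², y = 125 mm, Ī = 13 020 833 mm⁴.
Top flange (beyond web): 40 × 8, A = 320 mm², y = 246 mm, Ī = 1706.7 mm⁴.
Bottom flange (beyond web): 40 × 8, A = 320 mm², y = 4 mm, Ī = 1706.7 mm⁴.
By symmetry the centroid is at mid-height, ȳ = 125 mm.
Transfer each piece to the centroidal x-axis using Ī + A·d² with d = y − 125:
  web: d = 0 mm → contributes +13 020 833 mm⁴
  top flange (beyond web): d = 121 mm → contributes +4 686 827 mm⁴
  bottom flange (beyond web): d = -121 mm → contributes +4 686 827 mm⁴
Total I = 22 394 487 mm⁴.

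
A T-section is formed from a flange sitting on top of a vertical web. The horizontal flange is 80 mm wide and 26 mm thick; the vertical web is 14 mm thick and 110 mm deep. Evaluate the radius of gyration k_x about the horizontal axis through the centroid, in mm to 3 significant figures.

k_x ≈ 39.9 mm

Decompose the section into non-overlapping parts with the origin at the bottom-left of its bounding rectangle.
Flange: 80 × 26, A = 2 080 mm², y = 123 mm, Ī = 117 173 mm⁴.
Web: 14 × 110, A = 1 540 mm², y = 55 mm, Ī = 1 552 833 mm⁴.
Centroid: ȳ = ΣA·y / ΣA = 94.072 mm.
Transfer each piece to the horizontal axis through the centroid using Ī + A·d² with d = y − 94.072:
  flange: d = 28.928 mm → contributes +1 857 799 mm⁴
  web: d = -39.072 mm → contributes +3 903 809 mm⁴
Total I = 5 761 608 mm⁴.
Radius of gyration: k = √(I/A) = √(5 761 608 / 3 620) = 39.895 mm.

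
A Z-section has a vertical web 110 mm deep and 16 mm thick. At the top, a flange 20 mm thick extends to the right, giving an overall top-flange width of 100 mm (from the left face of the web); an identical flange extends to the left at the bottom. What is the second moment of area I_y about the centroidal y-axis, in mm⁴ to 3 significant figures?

I_y ≈ 1.04 × 10⁷ mm⁴

Decompose the section into non-overlapping parts with the origin at the bottom-left of its bounding rectangle.
Web: 16 × 110, A = 1 760 mm², x = 92 mm, Ī = 37 547 mm⁴.
Top flange (beyond web): 84 × 20, A = 1 680 mm², x = 142 mm, Ī = 987 840 mm⁴.
Bottom flange (beyond web): 84 × 20, A = 1 680 mm², x = 42 mm, Ī = 987 840 mm⁴.
Centroid: x̄ = ΣA·x / ΣA = 92 mm.
Transfer each piece to the centroidal y-axis using Ī + A·d² with d = x − 92:
  web: d = 0 mm → contributes +37 547 mm⁴
  top flange (beyond web): d = 50 mm → contributes +5 187 840 mm⁴
  bottom flange (beyond web): d = -50 mm → contributes +5 187 840 mm⁴
Total I = 10 413 227 mm⁴.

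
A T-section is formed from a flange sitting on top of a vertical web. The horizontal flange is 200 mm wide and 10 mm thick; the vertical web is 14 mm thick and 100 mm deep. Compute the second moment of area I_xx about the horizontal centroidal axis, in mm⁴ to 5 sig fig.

I_xx ≈ 3.6745 × 10⁶ mm⁴

Treat the section as a set of non-overlapping primitives; coordinates are from the bounding-box lower-left.
Flange: 200 × 10, A = 2 000 mm², y = 105 mm, Ī = 16666.67 mm⁴.
Web: 14 × 100, A = 1 400 mm², y = 50 mm, Ī = 1 166 667 mm⁴.
Centroid: ȳ = ΣA·y / ΣA = 82.35294 mm.
Transfer each piece to the horizontal centroidal axis using Ī + A·d² with d = y − 82.35294:
  flange: d = 22.64706 mm → contributes +1 042 445 mm⁴
  web: d = -32.35294 mm → contributes +2 632 065 mm⁴
Total I = 3 674 510 mm⁴.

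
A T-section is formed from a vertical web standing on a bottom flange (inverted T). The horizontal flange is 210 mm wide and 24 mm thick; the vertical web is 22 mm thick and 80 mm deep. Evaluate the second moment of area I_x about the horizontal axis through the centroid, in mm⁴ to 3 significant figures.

I_x ≈ 4.71 × 10⁶ mm⁴

Treat the section as a set of non-overlapping primitives; coordinates are from the bounding-box lower-left.
Flange: 210 × 24, A = 5 040 mm², y = 12 mm, Ī = 241 920 mm⁴.
Web: 22 × 80, A = 1 760 mm², y = 64 mm, Ī = 938 667 mm⁴.
Centroid: ȳ = ΣA·y / ΣA = 25.459 mm.
Transfer each piece to the horizontal axis through the centroid using Ī + A·d² with d = y − 25.459:
  flange: d = -13.459 mm → contributes +1 154 865 mm⁴
  web: d = 38.541 mm → contributes +3 553 010 mm⁴
Total I = 4 707 875 mm⁴.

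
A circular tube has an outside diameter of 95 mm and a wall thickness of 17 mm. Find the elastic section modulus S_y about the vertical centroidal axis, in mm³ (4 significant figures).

S_y ≈ 6.986 × 10⁴ mm³

Split into non-overlapping primitives; take the origin at the lower-left of the bounding box.
Outer circle: ⌀95, A = 7088.22 mm², x = 47.5 mm, Ī = 3 998 198 mm⁴.
Bore (subtracted): ⌀61, A = 2922.47 mm², x = 47.5 mm, Ī = 679 656 mm⁴.
By symmetry the centroid is at mid-width, x̄ = 47.5 mm.
All pieces are centred on the vertical centroidal axis, so I = ΣĪ (holes subtracted) = 3 318 542 mm⁴.
Extreme fibre distance c = 47.5 mm; S = I/c = 69 864 mm³.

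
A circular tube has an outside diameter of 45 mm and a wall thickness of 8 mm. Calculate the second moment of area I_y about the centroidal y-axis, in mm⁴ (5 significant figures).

Treat the section as a set of non-overlapping primitives; coordinates are from the bounding-box lower-left.
Outer circle: ⌀45, A = 1590.431 mm², x = 22.5 mm, Ī = 201 289 mm⁴.
Bore (subtracted): ⌀29, A = 660.5199 mm², x = 22.5 mm, Ī = 34718.57 mm⁴.
By symmetry the centroid is at mid-width, x̄ = 22.5 mm.
All pieces are centred on the centroidal y-axis, so I = ΣĪ (holes subtracted) = 166570.4 mm⁴.

I_y ≈ 1.6657 × 10⁵ mm⁴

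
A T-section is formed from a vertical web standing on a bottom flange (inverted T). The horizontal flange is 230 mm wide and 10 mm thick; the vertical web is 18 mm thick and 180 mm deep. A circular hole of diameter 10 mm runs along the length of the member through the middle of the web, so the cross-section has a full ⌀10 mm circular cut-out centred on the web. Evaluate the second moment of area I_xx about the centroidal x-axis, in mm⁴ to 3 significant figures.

Decompose the section into non-overlapping parts with the origin at the bottom-left of its bounding rectangle.
Flange: 230 × 10, A = 2 300 mm², y = 5 mm, Ī = 19 167 mm⁴.
Web: 18 × 180, A = 3 240 mm², y = 100 mm, Ī = 8 748 000 mm⁴.
Hole (subtracted): ⌀10, A = 78.54 mm², y = 100 mm, Ī = 490.87 mm⁴.
Centroid: ȳ = ΣA·y / ΣA = 59.992 mm.
Transfer each piece to the centroidal x-axis using Ī + A·d² with d = y − 59.992:
  flange: d = -54.992 mm → contributes +6 974 740 mm⁴
  web: d = 40.008 mm → contributes +13 933 974 mm⁴
  hole: d = 40.008 mm → contributes −126 202 mm⁴
Total I = 20 782 512 mm⁴.

I_xx ≈ 2.08 × 10⁷ mm⁴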